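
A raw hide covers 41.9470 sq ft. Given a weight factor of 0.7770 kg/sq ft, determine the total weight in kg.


Formula: Weight = area * weight_per_sqft
Substituting: Weight = 41.9470 * 0.7770
Result: 32.5928 kg


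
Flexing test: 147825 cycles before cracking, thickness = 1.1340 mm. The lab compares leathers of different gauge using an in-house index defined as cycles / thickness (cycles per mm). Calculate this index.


Formula: Index = cycles / thickness
Substituting: Index = 147825 / 1.1340
Result: 130357.1429 cycles/mm


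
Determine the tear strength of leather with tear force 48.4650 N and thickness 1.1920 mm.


Formula: Tear strength = force / thickness
Substituting: Tear strength = 48.4650 / 1.1920
Result: 40.6586 N/mm


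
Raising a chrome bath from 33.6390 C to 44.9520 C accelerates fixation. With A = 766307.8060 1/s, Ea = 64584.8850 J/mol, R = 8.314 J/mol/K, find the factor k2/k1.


T1 = 33.6390 + 273.15 = 306.7890 K; T2 = 44.9520 + 273.15 = 318.1020 K
k1 = A * exp(-Ea/(R*T1)) = 766307.8060 * exp(-64584.8850/(8.314*306.7890)) = 7.7202e-06 1/s
k2 = A * exp(-Ea/(R*T2)) = 766307.8060 * exp(-64584.8850/(8.314*318.1020)) = 1.8998e-05 1/s
k2/k1 = 1.8998e-05 / 7.7202e-06 = 2.4609


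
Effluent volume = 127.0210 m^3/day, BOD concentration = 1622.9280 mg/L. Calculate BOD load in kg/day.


Formula: BOD_load = volume * conc / 1000
Substituting: BOD_load = 127.0210 * 1622.9280 / 1000
Result: 206.1459 kg/day


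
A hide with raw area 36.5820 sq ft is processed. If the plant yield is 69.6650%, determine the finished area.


Formula: finished = raw * yield / 100
Substituting: finished = 36.5820 * 69.6650 / 100
Result: 25.4849 sq ft


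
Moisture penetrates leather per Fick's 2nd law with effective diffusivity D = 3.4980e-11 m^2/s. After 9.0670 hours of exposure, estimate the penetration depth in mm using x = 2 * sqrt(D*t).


t = 9.0670 hr * 3600 = 32641.2000 s
D * t = 3.4980e-11 * 32641.2000 = 1.1418e-06
x = 2 * sqrt(D*t) = 2 * sqrt(1.1418e-06) = 0.00213709 m = 2.1371 mm


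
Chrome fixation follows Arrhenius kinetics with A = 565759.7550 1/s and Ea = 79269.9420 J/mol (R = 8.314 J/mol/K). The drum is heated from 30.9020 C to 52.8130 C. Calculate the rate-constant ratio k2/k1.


T1 = 30.9020 + 273.15 = 304.0520 K; T2 = 52.8130 + 273.15 = 325.9630 K
k1 = A * exp(-Ea/(R*T1)) = 565759.7550 * exp(-79269.9420/(8.314*304.0520)) = 1.3613e-08 1/s
k2 = A * exp(-Ea/(R*T2)) = 565759.7550 * exp(-79269.9420/(8.314*325.9630)) = 1.1204e-07 1/s
k2/k1 = 1.1204e-07 / 1.3613e-08 = 8.2307


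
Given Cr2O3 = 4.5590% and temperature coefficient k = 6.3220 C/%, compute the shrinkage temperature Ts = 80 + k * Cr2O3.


Formula: Ts = 80 + k * Cr2O3
Substituting: Ts = 80 + 6.3220 * 4.5590
Result: 108.8220 C


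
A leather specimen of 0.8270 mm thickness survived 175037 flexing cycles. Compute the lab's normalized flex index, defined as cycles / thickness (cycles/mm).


Formula: Index = cycles / thickness
Substituting: Index = 175037 / 0.8270
Result: 211652.9625 cycles/mm


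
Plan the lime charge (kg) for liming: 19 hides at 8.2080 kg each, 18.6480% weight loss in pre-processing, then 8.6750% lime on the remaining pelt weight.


Total_raw = N * avg_wt = 19 * 8.2080 = 155.9520 kg
Substrate = Total_raw * (1 - loss/100) = 155.9520 * (1 - 18.6480/100) = 126.8701 kg
Lime = Substrate * pct / 100 = 126.8701 * 8.6750 / 100 = 11.0060 kg


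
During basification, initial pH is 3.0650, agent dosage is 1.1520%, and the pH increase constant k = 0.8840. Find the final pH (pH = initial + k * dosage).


Formula: pH_final = pH_initial + k * base_pct
Substituting: pH_final = 3.0650 + 0.8840 * 1.1520
Result: 4.0834


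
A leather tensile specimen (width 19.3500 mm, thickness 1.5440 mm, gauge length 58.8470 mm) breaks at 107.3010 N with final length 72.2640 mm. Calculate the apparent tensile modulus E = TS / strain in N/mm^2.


TS = F / (w * t) = 107.3010 / (19.3500 * 1.5440) = 3.5915 N/mm^2
strain = (Lf - L0) / L0 = (72.2640 - 58.8470) / 58.8470 = 0.2280
E = TS / strain = 3.5915 / 0.2280 = 15.7523 N/mm^2


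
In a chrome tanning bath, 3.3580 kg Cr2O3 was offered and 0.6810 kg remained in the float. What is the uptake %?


Formula: Uptake = (offered - residual) / offered * 100
Substituting: Uptake = (3.3580 - 0.6810) / 3.3580 * 100
Result: 79.7201 %


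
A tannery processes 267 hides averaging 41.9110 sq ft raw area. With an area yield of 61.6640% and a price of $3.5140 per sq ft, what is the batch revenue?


Raw_total = N * avg_area = 267 * 41.9110 = 11190.2370 sq ft
Finished = Raw_total * yield / 100 = 11190.2370 * 61.6640 / 100 = 6900.3477 sq ft
Value = Finished * price = 6900.3477 * 3.5140 = 24247.8220 $


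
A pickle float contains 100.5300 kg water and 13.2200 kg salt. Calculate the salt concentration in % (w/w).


Formula: Conc = salt / (water + salt) * 100
Substituting: Conc = 13.2200 / (100.5300 + 13.2200) * 100
Result: 11.6220 %


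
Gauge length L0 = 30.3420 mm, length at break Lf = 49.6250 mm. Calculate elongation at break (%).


Formula: Elongation = (Lf - L0) / L0 * 100
Substituting: Elongation = (49.6250 - 30.3420) / 30.3420 * 100
Result: 63.5522 %


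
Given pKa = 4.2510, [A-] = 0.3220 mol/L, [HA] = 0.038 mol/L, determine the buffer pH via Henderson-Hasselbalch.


ratio = [A-] / [HA] = 0.3220 / 0.038 = 8.4737
log10(ratio) = 0.9281
pH = pKa + log10(ratio) = 4.2510 + 0.9281 = 5.1791


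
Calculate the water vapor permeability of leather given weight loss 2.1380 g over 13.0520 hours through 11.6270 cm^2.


Formula: WVP = loss / (area * time)
Substituting: WVP = 2.1380 / (11.6270 * 13.0520)
Result: 0.0140884 g/(cm^2*hr)


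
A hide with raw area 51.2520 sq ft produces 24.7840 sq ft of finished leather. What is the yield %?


Formula: Yield = finished / raw * 100
Substituting: Yield = 24.7840 / 51.2520 * 100
Result: 48.3571 %


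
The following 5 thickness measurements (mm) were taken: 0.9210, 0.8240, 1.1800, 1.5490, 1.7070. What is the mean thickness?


Formula: Average = sum / n
Substituting: Average = 6.1810 / 5
Result: 1.2362 mm


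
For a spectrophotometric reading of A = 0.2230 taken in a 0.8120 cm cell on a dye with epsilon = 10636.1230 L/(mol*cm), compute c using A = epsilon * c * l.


Formula: c = A / (epsilon * l)
Substituting: c = 0.2230 / (10636.1230 * 0.8120)
Result: 2.5821e-05 mol/L


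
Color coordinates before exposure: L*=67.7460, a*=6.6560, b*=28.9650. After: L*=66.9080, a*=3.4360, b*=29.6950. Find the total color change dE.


dL = -0.8380, da = -3.2200, db = 0.7300
dE = sqrt((-0.8380)^2 + (-3.2200)^2 + 0.7300^2) = 3.4064


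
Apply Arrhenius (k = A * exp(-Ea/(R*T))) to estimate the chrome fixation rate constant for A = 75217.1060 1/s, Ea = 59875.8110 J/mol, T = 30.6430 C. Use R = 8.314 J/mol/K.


T_K = T_C + 273.15 = 30.6430 + 273.15 = 303.7930 K
exponent = -Ea / (R * T_K) = -59875.8110 / (8.314 * 303.7930) = -23.7063
k = A * exp(exponent) = 75217.1060 * exp(-23.7063) = 3.8089e-06 1/s


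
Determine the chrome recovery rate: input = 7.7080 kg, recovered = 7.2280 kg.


Formula: Recovery = recovered / input * 100
Substituting: Recovery = 7.2280 / 7.7080 * 100
Result: 93.7727 %


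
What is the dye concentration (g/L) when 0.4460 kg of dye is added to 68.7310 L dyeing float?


Formula: Conc = dye_mass(kg) / volume(L) * 1000
Substituting: Conc = 0.4460 / 68.7310 * 1000
Result: 6.4891 g/L


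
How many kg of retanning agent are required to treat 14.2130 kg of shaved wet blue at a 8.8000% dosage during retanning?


Formula: Retan = substrate * pct / 100
Substituting: Retan = 14.2130 * 8.8000 / 100
Result: 1.2507 kg


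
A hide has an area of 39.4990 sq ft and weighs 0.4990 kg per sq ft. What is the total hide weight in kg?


Formula: Weight = area * weight_per_sqft
Substituting: Weight = 39.4990 * 0.4990
Result: 19.7100 kg


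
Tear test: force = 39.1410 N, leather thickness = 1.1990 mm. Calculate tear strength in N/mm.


Formula: Tear strength = force / thickness
Substituting: Tear strength = 39.1410 / 1.1990
Result: 32.6447 N/mm


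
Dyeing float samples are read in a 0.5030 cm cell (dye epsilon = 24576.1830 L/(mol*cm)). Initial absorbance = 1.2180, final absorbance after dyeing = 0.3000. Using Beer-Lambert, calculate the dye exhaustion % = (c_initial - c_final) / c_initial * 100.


c_initial = A_i / (epsilon * l) = 1.2180 / (24576.1830 * 0.5030) = 9.8529e-05 mol/L
c_final = A_f / (epsilon * l) = 0.3000 / (24576.1830 * 0.5030) = 2.4268e-05 mol/L
Exhaustion = (c_initial - c_final) / c_initial * 100 = (9.8529e-05 - 2.4268e-05) / 9.8529e-05 * 100 = 75.3695 %


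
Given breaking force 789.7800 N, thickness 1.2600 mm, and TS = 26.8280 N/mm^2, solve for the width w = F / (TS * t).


Formula: w = F / (TS * t)
Substituting: w = 789.7800 / (26.8280 * 1.2600)
Result: 23.3640 mm


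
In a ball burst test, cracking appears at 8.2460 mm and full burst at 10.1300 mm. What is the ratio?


Formula: Ratio = crack / burst
Substituting: Ratio = 8.2460 / 10.1300
Result: 0.8140


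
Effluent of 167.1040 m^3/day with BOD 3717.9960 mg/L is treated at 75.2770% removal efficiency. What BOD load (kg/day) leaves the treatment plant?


Load_in = volume * conc / 1000 = 167.1040 * 3717.9960 / 1000 = 621.2920 kg/day
Removed = Load_in * eff / 100 = 621.2920 * 75.2770 / 100 = 467.6900 kg/day
Load_out = Load_in - Removed = 621.2920 - 467.6900 = 153.6020 kg/day


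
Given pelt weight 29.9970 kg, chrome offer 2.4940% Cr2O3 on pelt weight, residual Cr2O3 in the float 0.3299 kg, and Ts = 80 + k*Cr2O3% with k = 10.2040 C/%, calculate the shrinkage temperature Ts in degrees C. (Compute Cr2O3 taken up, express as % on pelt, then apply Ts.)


Offered = pelt * offer_pct / 100 = 29.9970 * 2.4940 / 100 = 0.7481 kg
Uptake = offered - residual = 0.7481 - 0.3299 = 0.4182 kg
Cr2O3% on pelt = uptake / pelt * 100 = 0.4182 / 29.9970 * 100 = 1.3942 %
Ts = 80 + k * Cr2O3% = 80 + 10.2040 * 1.3942 = 94.2267 C


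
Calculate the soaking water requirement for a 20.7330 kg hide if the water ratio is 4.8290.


Formula: Water = hide_weight * ratio
Substituting: Water = 20.7330 * 4.8290
Result: 100.1197 kg


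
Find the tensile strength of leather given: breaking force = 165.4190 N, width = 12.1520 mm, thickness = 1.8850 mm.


Formula: TS = force / (width * thickness)
Substituting: TS = 165.4190 / (12.1520 * 1.8850)
Result: 7.2215 N/mm^2


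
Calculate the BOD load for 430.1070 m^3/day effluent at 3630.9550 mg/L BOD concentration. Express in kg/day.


Formula: BOD_load = volume * conc / 1000
Substituting: BOD_load = 430.1070 * 3630.9550 / 1000
Result: 1561.6992 kg/day


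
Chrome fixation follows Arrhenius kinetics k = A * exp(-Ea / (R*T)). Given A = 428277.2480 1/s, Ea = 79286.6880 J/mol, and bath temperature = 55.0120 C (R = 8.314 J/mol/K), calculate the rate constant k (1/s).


T_K = T_C + 273.15 = 55.0120 + 273.15 = 328.1620 K
exponent = -Ea / (R * T_K) = -79286.6880 / (8.314 * 328.1620) = -29.0604
k = A * exp(exponent) = 428277.2480 * exp(-29.0604) = 1.0255e-07 1/s


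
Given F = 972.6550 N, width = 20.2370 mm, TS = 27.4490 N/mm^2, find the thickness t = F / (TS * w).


Formula: t = F / (TS * w)
Substituting: t = 972.6550 / (27.4490 * 20.2370)
Result: 1.7510 mm


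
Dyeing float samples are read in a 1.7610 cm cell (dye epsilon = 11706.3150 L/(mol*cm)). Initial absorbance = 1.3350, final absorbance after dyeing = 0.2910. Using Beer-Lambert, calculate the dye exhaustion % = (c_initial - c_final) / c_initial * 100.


c_initial = A_i / (epsilon * l) = 1.3350 / (11706.3150 * 1.7610) = 6.4759e-05 mol/L
c_final = A_f / (epsilon * l) = 0.2910 / (11706.3150 * 1.7610) = 1.4116e-05 mol/L
Exhaustion = (c_initial - c_final) / c_initial * 100 = (6.4759e-05 - 1.4116e-05) / 6.4759e-05 * 100 = 78.2022 %


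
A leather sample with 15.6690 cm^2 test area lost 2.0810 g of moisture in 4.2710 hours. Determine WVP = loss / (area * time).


Formula: WVP = loss / (area * time)
Substituting: WVP = 2.0810 / (15.6690 * 4.2710)
Result: 0.0310958 g/(cm^2*hr)


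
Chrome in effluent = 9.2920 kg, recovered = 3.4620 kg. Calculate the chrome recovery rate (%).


Formula: Recovery = recovered / input * 100
Substituting: Recovery = 3.4620 / 9.2920 * 100
Result: 37.2579 %


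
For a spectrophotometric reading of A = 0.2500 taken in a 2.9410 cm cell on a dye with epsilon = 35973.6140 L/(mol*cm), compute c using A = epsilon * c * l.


Formula: c = A / (epsilon * l)
Substituting: c = 0.2500 / (35973.6140 * 2.9410)
Result: 2.3630e-06 mol/L


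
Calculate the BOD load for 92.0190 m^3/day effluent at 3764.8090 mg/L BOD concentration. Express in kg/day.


Formula: BOD_load = volume * conc / 1000
Substituting: BOD_load = 92.0190 * 3764.8090 / 1000
Result: 346.4340 kg/day


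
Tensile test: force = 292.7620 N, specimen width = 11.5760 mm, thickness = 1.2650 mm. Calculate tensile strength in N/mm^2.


Formula: TS = force / (width * thickness)
Substituting: TS = 292.7620 / (11.5760 * 1.2650)
Result: 19.9924 N/mm^2


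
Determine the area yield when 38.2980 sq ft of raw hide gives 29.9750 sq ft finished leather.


Formula: Yield = finished / raw * 100
Substituting: Yield = 29.9750 / 38.2980 * 100
Result: 78.2678 %


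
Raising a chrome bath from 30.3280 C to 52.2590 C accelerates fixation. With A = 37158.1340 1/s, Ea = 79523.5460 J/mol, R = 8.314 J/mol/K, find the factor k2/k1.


T1 = 30.3280 + 273.15 = 303.4780 K; T2 = 52.2590 + 273.15 = 325.4090 K
k1 = A * exp(-Ea/(R*T1)) = 37158.1340 * exp(-79523.5460/(8.314*303.4780)) = 7.6202e-10 1/s
k2 = A * exp(-Ea/(R*T2)) = 37158.1340 * exp(-79523.5460/(8.314*325.4090)) = 6.3749e-09 1/s
k2/k1 = 6.3749e-09 / 7.6202e-10 = 8.3659


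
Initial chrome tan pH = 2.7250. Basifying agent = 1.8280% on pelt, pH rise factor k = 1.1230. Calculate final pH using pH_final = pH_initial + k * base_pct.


Formula: pH_final = pH_initial + k * base_pct
Substituting: pH_final = 2.7250 + 1.1230 * 1.8280
Result: 4.7778


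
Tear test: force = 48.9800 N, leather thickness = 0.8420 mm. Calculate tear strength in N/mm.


Formula: Tear strength = force / thickness
Substituting: Tear strength = 48.9800 / 0.8420
Result: 58.1710 N/mm


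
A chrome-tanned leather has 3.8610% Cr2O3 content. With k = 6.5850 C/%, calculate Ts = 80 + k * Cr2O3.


Formula: Ts = 80 + k * Cr2O3
Substituting: Ts = 80 + 6.5850 * 3.8610
Result: 105.4247 C


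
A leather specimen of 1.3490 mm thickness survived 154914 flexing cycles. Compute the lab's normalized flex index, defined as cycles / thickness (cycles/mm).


Formula: Index = cycles / thickness
Substituting: Index = 154914 / 1.3490
Result: 114836.1749 cycles/mm


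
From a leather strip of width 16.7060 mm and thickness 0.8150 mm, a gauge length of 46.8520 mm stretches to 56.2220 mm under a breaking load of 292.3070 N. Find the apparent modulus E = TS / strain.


TS = F / (w * t) = 292.3070 / (16.7060 * 0.8150) = 21.4689 N/mm^2
strain = (Lf - L0) / L0 = (56.2220 - 46.8520) / 46.8520 = 0.2000
E = TS / strain = 21.4689 / 0.2000 = 107.3489 N/mm^2


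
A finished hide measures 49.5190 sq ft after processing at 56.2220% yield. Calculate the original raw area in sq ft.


Formula: raw = finished * 100 / yield
Substituting: raw = 49.5190 * 100 / 56.2220
Result: 88.0776 sq ft


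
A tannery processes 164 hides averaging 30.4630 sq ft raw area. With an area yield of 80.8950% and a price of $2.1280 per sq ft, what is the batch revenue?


Raw_total = N * avg_area = 164 * 30.4630 = 4995.9320 sq ft
Finished = Raw_total * yield / 100 = 4995.9320 * 80.8950 / 100 = 4041.4592 sq ft
Value = Finished * price = 4041.4592 * 2.1280 = 8600.2252 $


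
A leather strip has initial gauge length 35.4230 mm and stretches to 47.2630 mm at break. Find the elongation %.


Formula: Elongation = (Lf - L0) / L0 * 100
Substituting: Elongation = (47.2630 - 35.4230) / 35.4230 * 100
Result: 33.4246 %


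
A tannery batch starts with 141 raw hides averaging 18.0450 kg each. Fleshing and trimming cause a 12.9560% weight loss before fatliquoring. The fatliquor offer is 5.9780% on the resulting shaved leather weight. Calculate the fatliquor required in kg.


Total_raw = N * avg_wt = 141 * 18.0450 = 2544.3450 kg
Substrate = Total_raw * (1 - loss/100) = 2544.3450 * (1 - 12.9560/100) = 2214.6997 kg
Fat = Substrate * pct / 100 = 2214.6997 * 5.9780 / 100 = 132.3947 kg


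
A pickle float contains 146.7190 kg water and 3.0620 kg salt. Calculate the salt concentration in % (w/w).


Formula: Conc = salt / (water + salt) * 100
Substituting: Conc = 3.0620 / (146.7190 + 3.0620) * 100
Result: 2.0443 %


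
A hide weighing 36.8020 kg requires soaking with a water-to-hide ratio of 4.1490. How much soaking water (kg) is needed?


Formula: Water = hide_weight * ratio
Substituting: Water = 36.8020 * 4.1490
Result: 152.6915 kg


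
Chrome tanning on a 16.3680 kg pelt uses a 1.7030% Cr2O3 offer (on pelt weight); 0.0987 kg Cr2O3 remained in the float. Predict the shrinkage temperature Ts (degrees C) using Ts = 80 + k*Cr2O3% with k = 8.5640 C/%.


Offered = pelt * offer_pct / 100 = 16.3680 * 1.7030 / 100 = 0.2787 kg
Uptake = offered - residual = 0.2787 - 0.0987 = 0.1800 kg
Cr2O3% on pelt = uptake / pelt * 100 = 0.1800 / 16.3680 * 100 = 1.1000 %
Ts = 80 + k * Cr2O3% = 80 + 8.5640 * 1.1000 = 89.4203 C


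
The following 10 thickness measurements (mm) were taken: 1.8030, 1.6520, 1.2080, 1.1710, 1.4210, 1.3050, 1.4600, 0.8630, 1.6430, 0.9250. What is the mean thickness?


Formula: Average = sum / n
Substituting: Average = 13.4510 / 10
Result: 1.3451 mm


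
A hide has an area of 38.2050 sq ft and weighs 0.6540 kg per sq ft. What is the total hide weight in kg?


Formula: Weight = area * weight_per_sqft
Substituting: Weight = 38.2050 * 0.6540
Result: 24.9861 kg


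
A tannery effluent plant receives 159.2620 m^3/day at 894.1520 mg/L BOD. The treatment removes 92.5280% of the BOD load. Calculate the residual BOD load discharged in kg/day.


Load_in = volume * conc / 1000 = 159.2620 * 894.1520 / 1000 = 142.4044 kg/day
Removed = Load_in * eff / 100 = 142.4044 * 92.5280 / 100 = 131.7640 kg/day
Load_out = Load_in - Removed = 142.4044 - 131.7640 = 10.6405 kg/day


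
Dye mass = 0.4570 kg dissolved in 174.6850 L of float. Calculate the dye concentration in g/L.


Formula: Conc = dye_mass(kg) / volume(L) * 1000
Substituting: Conc = 0.4570 / 174.6850 * 1000
Result: 2.6161 g/L


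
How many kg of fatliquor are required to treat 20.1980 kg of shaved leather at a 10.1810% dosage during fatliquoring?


Formula: Fat = substrate * pct / 100
Substituting: Fat = 20.1980 * 10.1810 / 100
Result: 2.0564 kg


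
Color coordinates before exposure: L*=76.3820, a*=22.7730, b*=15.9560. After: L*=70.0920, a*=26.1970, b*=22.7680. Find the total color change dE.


dL = -6.2900, da = 3.4240, db = 6.8120
dE = sqrt((-6.2900)^2 + 3.4240^2 + 6.8120^2) = 9.8839


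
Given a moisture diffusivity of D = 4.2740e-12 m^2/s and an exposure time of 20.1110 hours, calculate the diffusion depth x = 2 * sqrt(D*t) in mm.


t = 20.1110 hr * 3600 = 72399.6000 s
D * t = 4.2740e-12 * 72399.6000 = 3.0944e-07
x = 2 * sqrt(D*t) = 2 * sqrt(3.0944e-07) = 0.00111254 m = 1.1125 mm


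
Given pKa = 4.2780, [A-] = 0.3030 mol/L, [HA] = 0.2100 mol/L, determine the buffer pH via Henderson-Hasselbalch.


ratio = [A-] / [HA] = 0.3030 / 0.2100 = 1.4429
log10(ratio) = 0.1592
pH = pKa + log10(ratio) = 4.2780 + 0.1592 = 4.4372


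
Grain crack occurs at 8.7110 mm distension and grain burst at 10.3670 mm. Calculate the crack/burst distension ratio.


Formula: Ratio = crack / burst
Substituting: Ratio = 8.7110 / 10.3670
Result: 0.8403


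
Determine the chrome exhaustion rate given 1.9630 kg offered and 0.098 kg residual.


Formula: Uptake = (offered - residual) / offered * 100
Substituting: Uptake = (1.9630 - 0.098) / 1.9630 * 100
Result: 95.0076 %


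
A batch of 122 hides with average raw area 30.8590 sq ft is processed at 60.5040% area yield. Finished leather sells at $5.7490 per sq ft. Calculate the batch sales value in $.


Raw_total = N * avg_area = 122 * 30.8590 = 3764.7980 sq ft
Finished = Raw_total * yield / 100 = 3764.7980 * 60.5040 / 100 = 2277.8534 sq ft
Value = Finished * price = 2277.8534 * 5.7490 = 13095.3791 $


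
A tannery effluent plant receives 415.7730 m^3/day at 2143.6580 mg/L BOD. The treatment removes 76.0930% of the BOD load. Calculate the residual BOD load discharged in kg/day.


Load_in = volume * conc / 1000 = 415.7730 * 2143.6580 / 1000 = 891.2751 kg/day
Removed = Load_in * eff / 100 = 891.2751 * 76.0930 / 100 = 678.1980 kg/day
Load_out = Load_in - Removed = 891.2751 - 678.1980 = 213.0771 kg/day


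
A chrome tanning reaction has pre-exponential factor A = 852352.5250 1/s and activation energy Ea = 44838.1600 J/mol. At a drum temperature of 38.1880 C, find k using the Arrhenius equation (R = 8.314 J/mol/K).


T_K = T_C + 273.15 = 38.1880 + 273.15 = 311.3380 K
exponent = -Ea / (R * T_K) = -44838.1600 / (8.314 * 311.3380) = -17.3223
k = A * exp(exponent) = 852352.5250 * exp(-17.3223) = 0.0255646 1/s


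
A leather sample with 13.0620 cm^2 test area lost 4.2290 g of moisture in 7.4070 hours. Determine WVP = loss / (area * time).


Formula: WVP = loss / (area * time)
Substituting: WVP = 4.2290 / (13.0620 * 7.4070)
Result: 0.0437105 g/(cm^2*hr)


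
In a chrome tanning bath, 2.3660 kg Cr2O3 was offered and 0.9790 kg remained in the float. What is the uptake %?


Formula: Uptake = (offered - residual) / offered * 100
Substituting: Uptake = (2.3660 - 0.9790) / 2.3660 * 100
Result: 58.6221 %


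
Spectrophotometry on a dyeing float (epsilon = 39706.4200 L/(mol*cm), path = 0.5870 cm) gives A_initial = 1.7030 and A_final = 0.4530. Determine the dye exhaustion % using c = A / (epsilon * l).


c_initial = A_i / (epsilon * l) = 1.7030 / (39706.4200 * 0.5870) = 7.3066e-05 mol/L
c_final = A_f / (epsilon * l) = 0.4530 / (39706.4200 * 0.5870) = 1.9436e-05 mol/L
Exhaustion = (c_initial - c_final) / c_initial * 100 = (7.3066e-05 - 1.9436e-05) / 7.3066e-05 * 100 = 73.3999 %


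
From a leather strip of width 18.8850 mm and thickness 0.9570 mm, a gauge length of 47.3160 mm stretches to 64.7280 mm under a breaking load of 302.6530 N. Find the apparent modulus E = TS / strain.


TS = F / (w * t) = 302.6530 / (18.8850 * 0.9570) = 16.7462 N/mm^2
strain = (Lf - L0) / L0 = (64.7280 - 47.3160) / 47.3160 = 0.3680
E = TS / strain = 16.7462 / 0.3680 = 45.5067 N/mm^2


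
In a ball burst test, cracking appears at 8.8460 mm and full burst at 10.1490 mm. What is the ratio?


Formula: Ratio = crack / burst
Substituting: Ratio = 8.8460 / 10.1490
Result: 0.8716


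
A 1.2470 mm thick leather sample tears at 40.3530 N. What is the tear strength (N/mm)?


Formula: Tear strength = force / thickness
Substituting: Tear strength = 40.3530 / 1.2470
Result: 32.3601 N/mm


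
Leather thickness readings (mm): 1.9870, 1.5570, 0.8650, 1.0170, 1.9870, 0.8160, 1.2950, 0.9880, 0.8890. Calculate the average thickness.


Formula: Average = sum / n
Substituting: Average = 11.4010 / 9
Result: 1.2668 mm


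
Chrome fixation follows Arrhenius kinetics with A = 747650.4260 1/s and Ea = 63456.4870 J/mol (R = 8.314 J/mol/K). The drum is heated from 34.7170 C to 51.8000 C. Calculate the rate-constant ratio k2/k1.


T1 = 34.7170 + 273.15 = 307.8670 K; T2 = 51.8000 + 273.15 = 324.9500 K
k1 = A * exp(-Ea/(R*T1)) = 747650.4260 * exp(-63456.4870/(8.314*307.8670)) = 1.2790e-05 1/s
k2 = A * exp(-Ea/(R*T2)) = 747650.4260 * exp(-63456.4870/(8.314*324.9500)) = 4.7088e-05 1/s
k2/k1 = 4.7088e-05 / 1.2790e-05 = 3.6815


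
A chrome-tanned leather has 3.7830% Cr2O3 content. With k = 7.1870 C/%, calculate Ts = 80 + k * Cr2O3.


Formula: Ts = 80 + k * Cr2O3
Substituting: Ts = 80 + 7.1870 * 3.7830
Result: 107.1884 C


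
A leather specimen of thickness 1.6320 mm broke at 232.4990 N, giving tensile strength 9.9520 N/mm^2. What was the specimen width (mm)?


Formula: w = F / (TS * t)
Substituting: w = 232.4990 / (9.9520 * 1.6320)
Result: 14.3150 mm


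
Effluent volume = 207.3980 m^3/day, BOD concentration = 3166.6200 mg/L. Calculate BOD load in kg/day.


Formula: BOD_load = volume * conc / 1000
Substituting: BOD_load = 207.3980 * 3166.6200 / 1000
Result: 656.7507 kg/day


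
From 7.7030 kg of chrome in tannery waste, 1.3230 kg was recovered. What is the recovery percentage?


Formula: Recovery = recovered / input * 100
Substituting: Recovery = 1.3230 / 7.7030 * 100
Result: 17.1751 %


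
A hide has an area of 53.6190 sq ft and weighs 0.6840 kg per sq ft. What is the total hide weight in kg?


Formula: Weight = area * weight_per_sqft
Substituting: Weight = 53.6190 * 0.6840
Result: 36.6754 kg


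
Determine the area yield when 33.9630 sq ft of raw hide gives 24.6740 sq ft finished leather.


Formula: Yield = finished / raw * 100
Substituting: Yield = 24.6740 / 33.9630 * 100
Result: 72.6496 %


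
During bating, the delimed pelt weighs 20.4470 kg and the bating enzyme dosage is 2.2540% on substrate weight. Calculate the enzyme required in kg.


Formula: Enzyme = substrate * pct / 100
Substituting: Enzyme = 20.4470 * 2.2540 / 100
Result: 0.4609 kg


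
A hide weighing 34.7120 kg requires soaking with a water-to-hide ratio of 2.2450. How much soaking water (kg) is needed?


Formula: Water = hide_weight * ratio
Substituting: Water = 34.7120 * 2.2450
Result: 77.9284 kg


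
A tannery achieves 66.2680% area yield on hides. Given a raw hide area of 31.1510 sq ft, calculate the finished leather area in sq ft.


Formula: finished = raw * yield / 100
Substituting: finished = 31.1510 * 66.2680 / 100
Result: 20.6431 sq ft


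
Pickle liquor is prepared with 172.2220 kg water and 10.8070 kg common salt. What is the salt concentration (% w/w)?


Formula: Conc = salt / (water + salt) * 100
Substituting: Conc = 10.8070 / (172.2220 + 10.8070) * 100
Result: 5.9045 %


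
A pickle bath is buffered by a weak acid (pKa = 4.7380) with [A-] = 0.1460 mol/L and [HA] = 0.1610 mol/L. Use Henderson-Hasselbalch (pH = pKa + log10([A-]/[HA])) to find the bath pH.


ratio = [A-] / [HA] = 0.1460 / 0.1610 = 0.9068
log10(ratio) = -0.042473
pH = pKa + log10(ratio) = 4.7380 - 0.042473 = 4.6955


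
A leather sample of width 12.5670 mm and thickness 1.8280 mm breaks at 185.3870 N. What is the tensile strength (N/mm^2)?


Formula: TS = force / (width * thickness)
Substituting: TS = 185.3870 / (12.5670 * 1.8280)
Result: 8.0700 N/mm^2


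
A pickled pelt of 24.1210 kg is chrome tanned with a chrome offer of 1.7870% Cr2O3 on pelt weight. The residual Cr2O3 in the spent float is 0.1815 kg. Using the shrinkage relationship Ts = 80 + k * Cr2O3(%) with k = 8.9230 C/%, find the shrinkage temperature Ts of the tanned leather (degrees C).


Offered = pelt * offer_pct / 100 = 24.1210 * 1.7870 / 100 = 0.4310 kg
Uptake = offered - residual = 0.4310 - 0.1815 = 0.2495 kg
Cr2O3% on pelt = uptake / pelt * 100 = 0.2495 / 24.1210 * 100 = 1.0345 %
Ts = 80 + k * Cr2O3% = 80 + 8.9230 * 1.0345 = 89.2312 C


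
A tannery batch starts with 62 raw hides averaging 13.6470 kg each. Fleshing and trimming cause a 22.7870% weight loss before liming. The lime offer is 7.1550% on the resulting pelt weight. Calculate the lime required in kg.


Total_raw = N * avg_wt = 62 * 13.6470 = 846.1140 kg
Substrate = Total_raw * (1 - loss/100) = 846.1140 * (1 - 22.7870/100) = 653.3100 kg
Lime = Substrate * pct / 100 = 653.3100 * 7.1550 / 100 = 46.7443 kg


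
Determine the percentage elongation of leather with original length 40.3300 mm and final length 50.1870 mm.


Formula: Elongation = (Lf - L0) / L0 * 100
Substituting: Elongation = (50.1870 - 40.3300) / 40.3300 * 100
Result: 24.4409 %


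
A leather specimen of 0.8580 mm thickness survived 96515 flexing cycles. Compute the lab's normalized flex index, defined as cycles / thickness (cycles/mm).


Formula: Index = cycles / thickness
Substituting: Index = 96515 / 0.8580
Result: 112488.3450 cycles/mm


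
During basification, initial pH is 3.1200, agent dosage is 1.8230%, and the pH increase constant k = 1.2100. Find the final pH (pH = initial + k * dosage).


Formula: pH_final = pH_initial + k * base_pct
Substituting: pH_final = 3.1200 + 1.2100 * 1.8230
Result: 5.3258


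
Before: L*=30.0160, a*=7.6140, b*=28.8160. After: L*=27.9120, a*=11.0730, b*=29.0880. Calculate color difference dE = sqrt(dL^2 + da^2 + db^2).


dL = -2.1040, da = 3.4590, db = 0.2720
dE = sqrt((-2.1040)^2 + 3.4590^2 + 0.2720^2) = 4.0578


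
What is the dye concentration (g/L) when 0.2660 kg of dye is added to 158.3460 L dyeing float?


Formula: Conc = dye_mass(kg) / volume(L) * 1000
Substituting: Conc = 0.2660 / 158.3460 * 1000
Result: 1.6799 g/L


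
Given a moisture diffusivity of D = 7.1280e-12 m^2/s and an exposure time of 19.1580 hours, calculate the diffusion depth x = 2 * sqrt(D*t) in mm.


t = 19.1580 hr * 3600 = 68968.8000 s
D * t = 7.1280e-12 * 68968.8000 = 4.9161e-07
x = 2 * sqrt(D*t) = 2 * sqrt(4.9161e-07) = 0.0014023 m = 1.4023 mm


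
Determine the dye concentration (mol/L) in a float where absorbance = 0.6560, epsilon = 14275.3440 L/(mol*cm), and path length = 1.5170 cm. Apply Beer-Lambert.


Formula: c = A / (epsilon * l)
Substituting: c = 0.6560 / (14275.3440 * 1.5170)
Result: 3.0292e-05 mol/L


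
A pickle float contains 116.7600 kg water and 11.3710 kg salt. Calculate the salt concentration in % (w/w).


Formula: Conc = salt / (water + salt) * 100
Substituting: Conc = 11.3710 / (116.7600 + 11.3710) * 100
Result: 8.8745 %


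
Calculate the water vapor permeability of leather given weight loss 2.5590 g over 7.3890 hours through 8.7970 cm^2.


Formula: WVP = loss / (area * time)
Substituting: WVP = 2.5590 / (8.7970 * 7.3890)
Result: 0.0393686 g/(cm^2*hr)


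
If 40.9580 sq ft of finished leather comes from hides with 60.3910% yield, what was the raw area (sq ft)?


Formula: raw = finished * 100 / yield
Substituting: raw = 40.9580 * 100 / 60.3910
Result: 67.8214 sq ft


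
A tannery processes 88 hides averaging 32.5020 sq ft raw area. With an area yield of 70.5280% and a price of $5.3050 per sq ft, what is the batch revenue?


Raw_total = N * avg_area = 88 * 32.5020 = 2860.1760 sq ft
Finished = Raw_total * yield / 100 = 2860.1760 * 70.5280 / 100 = 2017.2249 sq ft
Value = Finished * price = 2017.2249 * 5.3050 = 10701.3782 $


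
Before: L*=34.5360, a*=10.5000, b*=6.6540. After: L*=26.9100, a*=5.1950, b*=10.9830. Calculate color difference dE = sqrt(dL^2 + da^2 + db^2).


dL = -7.6260, da = -5.3050, db = 4.3290
dE = sqrt((-7.6260)^2 + (-5.3050)^2 + 4.3290^2) = 10.2489


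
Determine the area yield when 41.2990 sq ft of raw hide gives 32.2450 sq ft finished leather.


Formula: Yield = finished / raw * 100
Substituting: Yield = 32.2450 / 41.2990 * 100
Result: 78.0770 %


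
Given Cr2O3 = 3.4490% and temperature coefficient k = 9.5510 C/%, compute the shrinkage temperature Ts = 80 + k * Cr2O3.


Formula: Ts = 80 + k * Cr2O3
Substituting: Ts = 80 + 9.5510 * 3.4490
Result: 112.9414 C


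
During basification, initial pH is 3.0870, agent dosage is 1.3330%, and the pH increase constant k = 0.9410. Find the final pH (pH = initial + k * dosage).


Formula: pH_final = pH_initial + k * base_pct
Substituting: pH_final = 3.0870 + 0.9410 * 1.3330
Result: 4.3414


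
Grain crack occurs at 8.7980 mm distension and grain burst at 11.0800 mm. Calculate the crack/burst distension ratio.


Formula: Ratio = crack / burst
Substituting: Ratio = 8.7980 / 11.0800
Result: 0.7940


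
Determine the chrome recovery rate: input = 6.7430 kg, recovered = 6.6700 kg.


Formula: Recovery = recovered / input * 100
Substituting: Recovery = 6.6700 / 6.7430 * 100
Result: 98.9174 %


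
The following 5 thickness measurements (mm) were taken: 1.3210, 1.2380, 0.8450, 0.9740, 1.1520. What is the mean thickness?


Formula: Average = sum / n
Substituting: Average = 5.5300 / 5
Result: 1.1060 mm


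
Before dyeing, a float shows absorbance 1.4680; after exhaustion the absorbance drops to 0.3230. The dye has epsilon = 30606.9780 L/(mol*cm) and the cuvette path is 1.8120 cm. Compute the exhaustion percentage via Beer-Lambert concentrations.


c_initial = A_i / (epsilon * l) = 1.4680 / (30606.9780 * 1.8120) = 2.6470e-05 mol/L
c_final = A_f / (epsilon * l) = 0.3230 / (30606.9780 * 1.8120) = 5.8240e-06 mol/L
Exhaustion = (c_initial - c_final) / c_initial * 100 = (2.6470e-05 - 5.8240e-06) / 2.6470e-05 * 100 = 77.9973 %


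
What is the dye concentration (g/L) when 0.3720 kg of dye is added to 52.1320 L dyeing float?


Formula: Conc = dye_mass(kg) / volume(L) * 1000
Substituting: Conc = 0.3720 / 52.1320 * 1000
Result: 7.1357 g/L


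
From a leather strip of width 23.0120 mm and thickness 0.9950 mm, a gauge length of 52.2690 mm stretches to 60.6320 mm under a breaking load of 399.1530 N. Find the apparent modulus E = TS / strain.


TS = F / (w * t) = 399.1530 / (23.0120 * 0.9950) = 17.4326 N/mm^2
strain = (Lf - L0) / L0 = (60.6320 - 52.2690) / 52.2690 = 0.1600
E = TS / strain = 17.4326 / 0.1600 = 108.9542 N/mm^2


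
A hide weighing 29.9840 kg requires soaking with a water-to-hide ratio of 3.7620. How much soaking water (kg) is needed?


Formula: Water = hide_weight * ratio
Substituting: Water = 29.9840 * 3.7620
Result: 112.7998 kg


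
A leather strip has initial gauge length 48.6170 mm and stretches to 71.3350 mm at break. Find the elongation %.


Formula: Elongation = (Lf - L0) / L0 * 100
Substituting: Elongation = (71.3350 - 48.6170) / 48.6170 * 100
Result: 46.7285 %


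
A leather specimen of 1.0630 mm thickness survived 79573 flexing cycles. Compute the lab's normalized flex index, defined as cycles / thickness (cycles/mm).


Formula: Index = cycles / thickness
Substituting: Index = 79573 / 1.0630
Result: 74857.0085 cycles/mm


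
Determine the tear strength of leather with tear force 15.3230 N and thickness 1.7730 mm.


Formula: Tear strength = force / thickness
Substituting: Tear strength = 15.3230 / 1.7730
Result: 8.6424 N/mm


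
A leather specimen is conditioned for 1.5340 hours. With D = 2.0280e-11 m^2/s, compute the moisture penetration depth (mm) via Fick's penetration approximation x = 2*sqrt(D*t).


t = 1.5340 hr * 3600 = 5522.4000 s
D * t = 2.0280e-11 * 5522.4000 = 1.1199e-07
x = 2 * sqrt(D*t) = 2 * sqrt(1.1199e-07) = 6.6931e-04 m = 0.6693 mm


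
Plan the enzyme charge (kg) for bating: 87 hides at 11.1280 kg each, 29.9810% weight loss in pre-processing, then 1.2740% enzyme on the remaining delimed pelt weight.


Total_raw = N * avg_wt = 87 * 11.1280 = 968.1360 kg
Substrate = Total_raw * (1 - loss/100) = 968.1360 * (1 - 29.9810/100) = 677.8791 kg
Enzyme = Substrate * pct / 100 = 677.8791 * 1.2740 / 100 = 8.6362 kg


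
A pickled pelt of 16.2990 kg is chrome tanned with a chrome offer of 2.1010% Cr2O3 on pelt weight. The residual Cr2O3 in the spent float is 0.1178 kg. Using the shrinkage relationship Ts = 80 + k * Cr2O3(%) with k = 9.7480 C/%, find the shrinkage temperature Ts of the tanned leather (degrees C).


Offered = pelt * offer_pct / 100 = 16.2990 * 2.1010 / 100 = 0.3424 kg
Uptake = offered - residual = 0.3424 - 0.1178 = 0.2246 kg
Cr2O3% on pelt = uptake / pelt * 100 = 0.2246 / 16.2990 * 100 = 1.3783 %
Ts = 80 + k * Cr2O3% = 80 + 9.7480 * 1.3783 = 93.4352 C


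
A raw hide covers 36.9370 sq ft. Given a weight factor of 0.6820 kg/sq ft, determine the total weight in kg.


Formula: Weight = area * weight_per_sqft
Substituting: Weight = 36.9370 * 0.6820
Result: 25.1910 kg


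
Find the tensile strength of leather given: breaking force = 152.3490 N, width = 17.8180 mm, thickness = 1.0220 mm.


Formula: TS = force / (width * thickness)
Substituting: TS = 152.3490 / (17.8180 * 1.0220)
Result: 8.3662 N/mm^2


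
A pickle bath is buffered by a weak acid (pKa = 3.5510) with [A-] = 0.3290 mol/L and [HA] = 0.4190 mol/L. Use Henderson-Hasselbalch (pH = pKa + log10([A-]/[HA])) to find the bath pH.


ratio = [A-] / [HA] = 0.3290 / 0.4190 = 0.7852
log10(ratio) = -0.1050
pH = pKa + log10(ratio) = 3.5510 - 0.1050 = 3.4460


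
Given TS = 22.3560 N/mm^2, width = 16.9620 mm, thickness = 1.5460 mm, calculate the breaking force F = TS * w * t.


Formula: F = TS * w * t
Substituting: F = 22.3560 * 16.9620 * 1.5460
Result: 586.2470 N


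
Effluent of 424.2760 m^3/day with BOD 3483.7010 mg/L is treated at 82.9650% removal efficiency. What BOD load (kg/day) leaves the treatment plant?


Load_in = volume * conc / 1000 = 424.2760 * 3483.7010 / 1000 = 1478.0507 kg/day
Removed = Load_in * eff / 100 = 1478.0507 * 82.9650 / 100 = 1226.2648 kg/day
Load_out = Load_in - Removed = 1478.0507 - 1226.2648 = 251.7859 kg/day


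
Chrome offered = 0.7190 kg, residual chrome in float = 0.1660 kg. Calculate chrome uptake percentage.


Formula: Uptake = (offered - residual) / offered * 100
Substituting: Uptake = (0.7190 - 0.1660) / 0.7190 * 100
Result: 76.9124 %


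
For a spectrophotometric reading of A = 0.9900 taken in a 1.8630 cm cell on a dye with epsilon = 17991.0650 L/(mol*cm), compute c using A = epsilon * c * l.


Formula: c = A / (epsilon * l)
Substituting: c = 0.9900 / (17991.0650 * 1.8630)
Result: 2.9537e-05 mol/L


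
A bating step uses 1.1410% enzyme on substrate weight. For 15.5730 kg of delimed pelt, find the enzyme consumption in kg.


Formula: Enzyme = substrate * pct / 100
Substituting: Enzyme = 15.5730 * 1.1410 / 100
Result: 0.1777 kg


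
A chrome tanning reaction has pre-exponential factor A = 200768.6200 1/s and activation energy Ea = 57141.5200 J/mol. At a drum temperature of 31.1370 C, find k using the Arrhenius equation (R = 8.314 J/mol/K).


T_K = T_C + 273.15 = 31.1370 + 273.15 = 304.2870 K
exponent = -Ea / (R * T_K) = -57141.5200 / (8.314 * 304.2870) = -22.5870
k = A * exp(exponent) = 200768.6200 * exp(-22.5870) = 3.1138e-05 1/s


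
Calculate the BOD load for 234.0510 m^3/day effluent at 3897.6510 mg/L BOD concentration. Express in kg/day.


Formula: BOD_load = volume * conc / 1000
Substituting: BOD_load = 234.0510 * 3897.6510 / 1000
Result: 912.2491 kg/day


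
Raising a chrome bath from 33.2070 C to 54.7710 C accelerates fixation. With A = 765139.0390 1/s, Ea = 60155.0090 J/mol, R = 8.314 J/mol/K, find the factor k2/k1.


T1 = 33.2070 + 273.15 = 306.3570 K; T2 = 54.7710 + 273.15 = 327.9210 K
k1 = A * exp(-Ea/(R*T1)) = 765139.0390 * exp(-60155.0090/(8.314*306.3570)) = 4.2344e-05 1/s
k2 = A * exp(-Ea/(R*T2)) = 765139.0390 * exp(-60155.0090/(8.314*327.9210)) = 2.0012e-04 1/s
k2/k1 = 2.0012e-04 / 4.2344e-05 = 4.7260


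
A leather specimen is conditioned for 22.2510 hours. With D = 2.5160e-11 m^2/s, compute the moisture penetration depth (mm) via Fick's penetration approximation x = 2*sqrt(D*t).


t = 22.2510 hr * 3600 = 80103.6000 s
D * t = 2.5160e-11 * 80103.6000 = 2.0154e-06
x = 2 * sqrt(D*t) = 2 * sqrt(2.0154e-06) = 0.0028393 m = 2.8393 mm


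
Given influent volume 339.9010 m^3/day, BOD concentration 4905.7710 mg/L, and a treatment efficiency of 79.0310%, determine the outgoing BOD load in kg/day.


Load_in = volume * conc / 1000 = 339.9010 * 4905.7710 / 1000 = 1667.4765 kg/day
Removed = Load_in * eff / 100 = 1667.4765 * 79.0310 / 100 = 1317.8233 kg/day
Load_out = Load_in - Removed = 1667.4765 - 1317.8233 = 349.6531 kg/day


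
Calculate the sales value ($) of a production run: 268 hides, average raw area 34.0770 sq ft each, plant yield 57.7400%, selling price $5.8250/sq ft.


Raw_total = N * avg_area = 268 * 34.0770 = 9132.6360 sq ft
Finished = Raw_total * yield / 100 = 9132.6360 * 57.7400 / 100 = 5273.1840 sq ft
Value = Finished * price = 5273.1840 * 5.8250 = 30716.2970 $


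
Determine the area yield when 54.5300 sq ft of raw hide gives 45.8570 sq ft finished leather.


Formula: Yield = finished / raw * 100
Substituting: Yield = 45.8570 / 54.5300 * 100
Result: 84.0950 %
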